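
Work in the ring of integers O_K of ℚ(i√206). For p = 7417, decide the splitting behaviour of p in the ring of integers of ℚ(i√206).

split

-206 mod 4 = 2, hence disc K = 4·(-206) = -824 and O_K = ℤ[√-206].
7417 ∤ -824, so 7417 is unramified.
Legendre symbol by Euler's criterion: (-206/7417) ≡ (-206)^3708 ≡ 1 (mod 7417), i.e. (-206/7417) = 1.
d is a quadratic residue mod p, hence 7417 splits in O_K.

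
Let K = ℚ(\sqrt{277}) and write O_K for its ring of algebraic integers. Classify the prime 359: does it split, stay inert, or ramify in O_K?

d = 277 ≡ 1 (mod 4), so O_K = ℤ[(1+√277)/2] and disc(K) = d = 277.
Since gcd(359, 277) = 1 the prime 359 does not ramify.
Compute (277/359) via Euler: 277^((359-1)/2) mod 359 = 358, so (277/359) = -1.
Legendre symbol -1 ⇒ 359 is inert.

359 remains inert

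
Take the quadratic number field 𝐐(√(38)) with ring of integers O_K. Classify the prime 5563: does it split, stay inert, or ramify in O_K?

5563 remains inert

Since 38 ≢ 1 mod 4, the ring of integers is ℤ[√38] with discriminant 4·38 = 152.
Since gcd(5563, 152) = 1 the prime 5563 does not ramify.
(38/5563) = 38^2781 mod 5563 = 5562, giving Legendre symbol -1.
(38/5563) = -1, so 5563 is inert.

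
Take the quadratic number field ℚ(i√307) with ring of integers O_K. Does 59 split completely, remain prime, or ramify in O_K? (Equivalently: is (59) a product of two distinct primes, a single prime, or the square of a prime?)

inert

-307 mod 4 = 1, hence disc K = -307 and O_K = ℤ[(1+√-307)/2].
disc(K) = -307 is not divisible by 59; 59 is unramified.
Legendre symbol by Euler's criterion: (-307/59) ≡ (-307)^29 ≡ 58 (mod 59), i.e. (-307/59) = -1.
Legendre symbol -1 ⇒ 59 is inert.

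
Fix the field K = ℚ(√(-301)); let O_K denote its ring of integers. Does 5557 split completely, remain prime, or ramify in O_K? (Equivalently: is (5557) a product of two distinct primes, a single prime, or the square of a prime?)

p is inert

d = -301 ≡ 3 (mod 4), so O_K = ℤ[√-301] and disc(K) = 4d = -1204.
5557 ∤ -1204, so 5557 is unramified.
(-301/5557) = 5256^2778 mod 5557 = 5556, giving Legendre symbol -1.
d is a non-residue mod p, hence 5557 remains inert in O_K.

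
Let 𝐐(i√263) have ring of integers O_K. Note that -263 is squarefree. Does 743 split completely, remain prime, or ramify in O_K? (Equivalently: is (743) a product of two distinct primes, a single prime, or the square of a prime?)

d = -263 ≡ 1 (mod 4), so O_K = ℤ[(1+√-263)/2] and disc(K) = d = -263.
Since gcd(743, -263) = 1 the prime 743 does not ramify.
Euler's criterion: (-263)^371 mod 743 = 742. Thus (-263|743) = -1.
d is a non-residue mod p, hence 743 remains inert in O_K.

inert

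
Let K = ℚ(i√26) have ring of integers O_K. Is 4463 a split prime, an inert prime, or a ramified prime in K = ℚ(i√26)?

inert — (4463) stays prime in O_K

Since -26 ≢ 1 mod 4, the ring of integers is ℤ[√-26] with discriminant 4·(-26) = -104.
Since gcd(4463, -104) = 1 the prime 4463 does not ramify.
(-26/4463) = 4437^2231 mod 4463 = 4462, giving Legendre symbol -1.
Legendre symbol -1 ⇒ 4463 is inert.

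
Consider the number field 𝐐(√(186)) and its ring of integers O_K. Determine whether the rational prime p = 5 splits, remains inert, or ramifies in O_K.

5 splits in O_K

186 mod 4 = 2, hence disc K = 4·186 = 744 and O_K = ℤ[√186].
Since gcd(5, 744) = 1 the prime 5 does not ramify.
(186/5) = 1^2 mod 5 = 1, giving Legendre symbol 1.
Legendre symbol 1 ⇒ 5 is split.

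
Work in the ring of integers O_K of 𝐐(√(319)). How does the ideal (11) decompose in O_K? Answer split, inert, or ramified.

ramified

d = 319 ≡ 3 (mod 4), so O_K = ℤ[√319] and disc(K) = 4d = 1276.
Ramification test: 11 | 1276. The prime 11 ramifies in K.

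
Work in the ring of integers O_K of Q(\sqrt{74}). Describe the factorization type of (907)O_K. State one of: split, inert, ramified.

Since 74 ≢ 1 mod 4, the ring of integers is ℤ[√74] with discriminant 4·74 = 296.
disc(K) = 296 is not divisible by 907; 907 is unramified.
Compute (74/907) via Euler: 74^((907-1)/2) mod 907 = 1, so (74/907) = 1.
d is a quadratic residue mod p, hence 907 splits in O_K.

p splits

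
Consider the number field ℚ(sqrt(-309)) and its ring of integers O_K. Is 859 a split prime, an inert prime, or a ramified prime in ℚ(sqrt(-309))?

p splits

Since -309 ≢ 1 mod 4, the ring of integers is ℤ[√-309] with discriminant 4·(-309) = -1236.
859 ∤ -1236, so 859 is unramified.
Euler's criterion: (-309)^429 mod 859 = 1. Thus (-309|859) = 1.
d is a quadratic residue mod p, hence 859 splits in O_K.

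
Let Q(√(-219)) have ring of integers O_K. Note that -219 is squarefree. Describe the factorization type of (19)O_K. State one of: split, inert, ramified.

p splits

-219 mod 4 = 1, hence disc K = -219 and O_K = ℤ[(1+√-219)/2].
Since gcd(19, -219) = 1 the prime 19 does not ramify.
Legendre symbol by Euler's criterion: (-219/19) ≡ (-219)^9 ≡ 1 (mod 19), i.e. (-219/19) = 1.
Legendre symbol 1 ⇒ 19 is split.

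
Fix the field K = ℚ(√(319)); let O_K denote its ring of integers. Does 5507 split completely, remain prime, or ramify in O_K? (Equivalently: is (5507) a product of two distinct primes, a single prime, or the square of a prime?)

inert

319 mod 4 = 3, hence disc K = 4·319 = 1276 and O_K = ℤ[√319].
disc(K) = 1276 is not divisible by 5507; 5507 is unramified.
Legendre symbol by Euler's criterion: (319/5507) ≡ 319^2753 ≡ 5506 (mod 5507), i.e. (319/5507) = -1.
Legendre symbol -1 ⇒ 5507 is inert.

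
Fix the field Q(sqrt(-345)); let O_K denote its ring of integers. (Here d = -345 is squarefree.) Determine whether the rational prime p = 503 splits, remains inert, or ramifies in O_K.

p splits

d = -345 ≡ 3 (mod 4), so O_K = ℤ[√-345] and disc(K) = 4d = -1380.
Since gcd(503, -1380) = 1 the prime 503 does not ramify.
Compute (-345/503) via Euler: 158^((503-1)/2) mod 503 = 1, so (-345/503) = 1.
(-345/503) = 1, so 503 splits.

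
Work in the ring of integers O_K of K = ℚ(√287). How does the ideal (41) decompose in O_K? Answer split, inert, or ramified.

ramified

Since 287 ≢ 1 mod 4, the ring of integers is ℤ[√287] with discriminant 4·287 = 1148.
disc(K) = 1148 = 41·28, so p = 41 is ramified.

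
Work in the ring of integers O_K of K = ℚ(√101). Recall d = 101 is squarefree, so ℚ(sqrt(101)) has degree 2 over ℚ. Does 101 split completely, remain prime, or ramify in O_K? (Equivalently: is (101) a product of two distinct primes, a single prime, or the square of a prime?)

Since 101 ≡ 1 mod 4, the ring of integers is ℤ[(1+√101)/2] with discriminant 101.
101 divides disc(K) = 101, so 101 ramifies.

ramified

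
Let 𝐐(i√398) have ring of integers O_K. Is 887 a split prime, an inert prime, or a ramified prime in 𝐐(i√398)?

887 splits in O_K

-398 mod 4 = 2, hence disc K = 4·(-398) = -1592 and O_K = ℤ[√-398].
887 ∤ -1592, so 887 is unramified.
Euler's criterion: (-398)^443 mod 887 = 1. Thus (-398|887) = 1.
Legendre symbol 1 ⇒ 887 is split.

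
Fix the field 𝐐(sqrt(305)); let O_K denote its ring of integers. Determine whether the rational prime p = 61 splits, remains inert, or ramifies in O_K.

Since 305 ≡ 1 mod 4, the ring of integers is ℤ[(1+√305)/2] with discriminant 305.
Ramification test: 61 | 305. The prime 61 ramifies in K.

ramified — (61) = 𝔭²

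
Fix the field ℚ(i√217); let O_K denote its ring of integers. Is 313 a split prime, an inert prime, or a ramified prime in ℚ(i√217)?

split — (313) = 𝔭₁𝔭₂ with 𝔭₁ ≠ 𝔭₂

Since -217 ≢ 1 mod 4, the ring of integers is ℤ[√-217] with discriminant 4·(-217) = -868.
Since gcd(313, -868) = 1 the prime 313 does not ramify.
(-217/313) = 96^156 mod 313 = 1, giving Legendre symbol 1.
(-217/313) = 1, so 313 splits.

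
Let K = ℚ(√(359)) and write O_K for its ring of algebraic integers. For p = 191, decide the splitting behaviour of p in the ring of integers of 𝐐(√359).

359 mod 4 = 3, hence disc K = 4·359 = 1436 and O_K = ℤ[√359].
191 ∤ 1436, so 191 is unramified.
Legendre symbol by Euler's criterion: (359/191) ≡ 359^95 ≡ 190 (mod 191), i.e. (359/191) = -1.
(359/191) = -1, so 191 is inert.

191 remains inert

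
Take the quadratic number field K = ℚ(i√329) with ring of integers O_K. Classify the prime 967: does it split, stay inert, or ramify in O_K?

Since -329 ≢ 1 mod 4, the ring of integers is ℤ[√-329] with discriminant 4·(-329) = -1316.
Since gcd(967, -1316) = 1 the prime 967 does not ramify.
Legendre symbol by Euler's criterion: (-329/967) ≡ (-329)^483 ≡ 966 (mod 967), i.e. (-329/967) = -1.
d is a non-residue mod p, hence 967 remains inert in O_K.

inert — (967) stays prime in O_K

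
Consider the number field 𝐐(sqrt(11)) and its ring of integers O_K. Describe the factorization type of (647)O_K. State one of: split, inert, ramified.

d = 11 ≡ 3 (mod 4), so O_K = ℤ[√11] and disc(K) = 4d = 44.
Since gcd(647, 44) = 1 the prime 647 does not ramify.
(11/647) = 11^323 mod 647 = 646, giving Legendre symbol -1.
Legendre symbol -1 ⇒ 647 is inert.

p is inert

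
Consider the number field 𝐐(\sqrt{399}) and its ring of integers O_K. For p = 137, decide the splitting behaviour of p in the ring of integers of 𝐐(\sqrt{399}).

137 remains inert

d = 399 ≡ 3 (mod 4), so O_K = ℤ[√399] and disc(K) = 4d = 1596.
disc(K) = 1596 is not divisible by 137; 137 is unramified.
Compute (399/137) via Euler: 125^((137-1)/2) mod 137 = 136, so (399/137) = -1.
d is a non-residue mod p, hence 137 remains inert in O_K.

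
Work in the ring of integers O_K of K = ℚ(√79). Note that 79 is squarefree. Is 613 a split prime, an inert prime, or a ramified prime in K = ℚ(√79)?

79 mod 4 = 3, hence disc K = 4·79 = 316 and O_K = ℤ[√79].
613 ∤ 316, so 613 is unramified.
Legendre symbol by Euler's criterion: (79/613) ≡ 79^306 ≡ 612 (mod 613), i.e. (79/613) = -1.
(79/613) = -1, so 613 is inert.

remains prime (inert)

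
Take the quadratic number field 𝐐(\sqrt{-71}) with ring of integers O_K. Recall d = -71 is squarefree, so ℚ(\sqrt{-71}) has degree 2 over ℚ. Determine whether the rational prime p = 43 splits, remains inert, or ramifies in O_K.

p splits

Since -71 ≡ 1 mod 4, the ring of integers is ℤ[(1+√-71)/2] with discriminant -71.
Since gcd(43, -71) = 1 the prime 43 does not ramify.
(-71/43) = 15^21 mod 43 = 1, giving Legendre symbol 1.
Legendre symbol 1 ⇒ 43 is split.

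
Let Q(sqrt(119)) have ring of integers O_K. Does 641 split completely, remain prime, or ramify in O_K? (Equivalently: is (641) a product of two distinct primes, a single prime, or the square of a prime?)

p is inert

Since 119 ≢ 1 mod 4, the ring of integers is ℤ[√119] with discriminant 4·119 = 476.
641 ∤ 476, so 641 is unramified.
Legendre symbol by Euler's criterion: (119/641) ≡ 119^320 ≡ 640 (mod 641), i.e. (119/641) = -1.
d is a non-residue mod p, hence 641 remains inert in O_K.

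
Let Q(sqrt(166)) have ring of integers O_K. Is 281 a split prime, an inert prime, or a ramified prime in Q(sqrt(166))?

inert — (281) stays prime in O_K

166 mod 4 = 2, hence disc K = 4·166 = 664 and O_K = ℤ[√166].
disc(K) = 664 is not divisible by 281; 281 is unramified.
Legendre symbol by Euler's criterion: (166/281) ≡ 166^140 ≡ 280 (mod 281), i.e. (166/281) = -1.
Legendre symbol -1 ⇒ 281 is inert.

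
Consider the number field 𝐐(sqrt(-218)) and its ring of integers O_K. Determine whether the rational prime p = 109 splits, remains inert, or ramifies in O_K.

Since -218 ≢ 1 mod 4, the ring of integers is ℤ[√-218] with discriminant 4·(-218) = -872.
Ramification test: 109 | -872. The prime 109 ramifies in K.

ramified — (109) = 𝔭²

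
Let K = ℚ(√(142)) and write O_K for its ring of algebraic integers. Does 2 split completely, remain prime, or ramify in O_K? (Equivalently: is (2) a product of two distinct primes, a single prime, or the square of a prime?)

Since 142 ≢ 1 mod 4, the ring of integers is ℤ[√142] with discriminant 4·142 = 568.
disc(K) = 568 = 2·284, so p = 2 is ramified.

p ramifies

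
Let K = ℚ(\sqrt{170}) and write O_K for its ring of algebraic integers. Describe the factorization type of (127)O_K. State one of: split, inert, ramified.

remains prime (inert)

Since 170 ≢ 1 mod 4, the ring of integers is ℤ[√170] with discriminant 4·170 = 680.
disc(K) = 680 is not divisible by 127; 127 is unramified.
Compute (170/127) via Euler: 43^((127-1)/2) mod 127 = 126, so (170/127) = -1.
d is a non-residue mod p, hence 127 remains inert in O_K.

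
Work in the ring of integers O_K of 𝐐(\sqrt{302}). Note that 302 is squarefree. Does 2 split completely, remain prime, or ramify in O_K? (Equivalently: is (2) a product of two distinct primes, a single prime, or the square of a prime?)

d = 302 ≡ 2 (mod 4), so O_K = ℤ[√302] and disc(K) = 4d = 1208.
2 divides disc(K) = 1208, so 2 ramifies.

ramifies in O_K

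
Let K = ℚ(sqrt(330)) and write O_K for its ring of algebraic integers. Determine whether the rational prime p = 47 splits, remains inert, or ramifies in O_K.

d = 330 ≡ 2 (mod 4), so O_K = ℤ[√330] and disc(K) = 4d = 1320.
47 ∤ 1320, so 47 is unramified.
Compute (330/47) via Euler: 1^((47-1)/2) mod 47 = 1, so (330/47) = 1.
d is a quadratic residue mod p, hence 47 splits in O_K.

splits completely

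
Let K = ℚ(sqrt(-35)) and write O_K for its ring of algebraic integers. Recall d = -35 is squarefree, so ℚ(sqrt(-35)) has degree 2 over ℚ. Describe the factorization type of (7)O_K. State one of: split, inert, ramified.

ramified

d = -35 ≡ 1 (mod 4), so O_K = ℤ[(1+√-35)/2] and disc(K) = d = -35.
7 divides disc(K) = -35, so 7 ramifies.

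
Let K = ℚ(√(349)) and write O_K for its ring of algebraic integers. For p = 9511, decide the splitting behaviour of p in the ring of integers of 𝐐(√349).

349 mod 4 = 1, hence disc K = 349 and O_K = ℤ[(1+√349)/2].
disc(K) = 349 is not divisible by 9511; 9511 is unramified.
Compute (349/9511) via Euler: 349^((9511-1)/2) mod 9511 = 1, so (349/9511) = 1.
(349/9511) = 1, so 9511 splits.

split — (9511) = 𝔭₁𝔭₂ with 𝔭₁ ≠ 𝔭₂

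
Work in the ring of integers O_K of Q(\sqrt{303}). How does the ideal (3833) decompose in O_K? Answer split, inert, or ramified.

303 mod 4 = 3, hence disc K = 4·303 = 1212 and O_K = ℤ[√303].
disc(K) = 1212 is not divisible by 3833; 3833 is unramified.
Compute (303/3833) via Euler: 303^((3833-1)/2) mod 3833 = 3832, so (303/3833) = -1.
d is a non-residue mod p, hence 3833 remains inert in O_K.

inert — (3833) stays prime in O_K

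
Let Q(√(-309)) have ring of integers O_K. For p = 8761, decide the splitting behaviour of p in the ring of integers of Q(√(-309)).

remains prime (inert)

Since -309 ≢ 1 mod 4, the ring of integers is ℤ[√-309] with discriminant 4·(-309) = -1236.
8761 ∤ -1236, so 8761 is unramified.
Euler's criterion: (-309)^4380 mod 8761 = 8760. Thus (-309|8761) = -1.
d is a non-residue mod p, hence 8761 remains inert in O_K.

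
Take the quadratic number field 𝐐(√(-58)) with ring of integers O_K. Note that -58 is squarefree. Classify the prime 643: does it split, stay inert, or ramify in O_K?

-58 mod 4 = 2, hence disc K = 4·(-58) = -232 and O_K = ℤ[√-58].
disc(K) = -232 is not divisible by 643; 643 is unramified.
Legendre symbol by Euler's criterion: (-58/643) ≡ (-58)^321 ≡ 1 (mod 643), i.e. (-58/643) = 1.
(-58/643) = 1, so 643 splits.

splits completely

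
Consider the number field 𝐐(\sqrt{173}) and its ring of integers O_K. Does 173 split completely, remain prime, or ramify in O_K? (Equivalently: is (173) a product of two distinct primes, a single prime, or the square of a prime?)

d = 173 ≡ 1 (mod 4), so O_K = ℤ[(1+√173)/2] and disc(K) = d = 173.
Ramification test: 173 | 173. The prime 173 ramifies in K.

ramified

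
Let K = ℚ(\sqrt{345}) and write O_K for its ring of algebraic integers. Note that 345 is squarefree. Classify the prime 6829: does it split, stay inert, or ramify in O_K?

345 mod 4 = 1, hence disc K = 345 and O_K = ℤ[(1+√345)/2].
Since gcd(6829, 345) = 1 the prime 6829 does not ramify.
Legendre symbol by Euler's criterion: (345/6829) ≡ 345^3414 ≡ 6828 (mod 6829), i.e. (345/6829) = -1.
Legendre symbol -1 ⇒ 6829 is inert.

remains prime (inert)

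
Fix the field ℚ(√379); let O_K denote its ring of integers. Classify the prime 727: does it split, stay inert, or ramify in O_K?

Since 379 ≢ 1 mod 4, the ring of integers is ℤ[√379] with discriminant 4·379 = 1516.
727 ∤ 1516, so 727 is unramified.
Legendre symbol by Euler's criterion: (379/727) ≡ 379^363 ≡ 726 (mod 727), i.e. (379/727) = -1.
(379/727) = -1, so 727 is inert.

inert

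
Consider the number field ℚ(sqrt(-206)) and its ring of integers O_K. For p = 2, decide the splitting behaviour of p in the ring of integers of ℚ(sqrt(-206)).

ramified

Since -206 ≢ 1 mod 4, the ring of integers is ℤ[√-206] with discriminant 4·(-206) = -824.
disc(K) = -824 = 2·(-412), so p = 2 is ramified.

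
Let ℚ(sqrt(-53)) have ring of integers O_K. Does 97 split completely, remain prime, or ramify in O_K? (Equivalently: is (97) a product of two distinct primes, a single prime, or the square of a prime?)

d = -53 ≡ 3 (mod 4), so O_K = ℤ[√-53] and disc(K) = 4d = -212.
Since gcd(97, -212) = 1 the prime 97 does not ramify.
Legendre symbol by Euler's criterion: (-53/97) ≡ (-53)^48 ≡ 1 (mod 97), i.e. (-53/97) = 1.
(-53/97) = 1, so 97 splits.

split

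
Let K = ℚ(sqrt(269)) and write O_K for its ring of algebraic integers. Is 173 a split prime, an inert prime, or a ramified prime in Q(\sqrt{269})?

d = 269 ≡ 1 (mod 4), so O_K = ℤ[(1+√269)/2] and disc(K) = d = 269.
Since gcd(173, 269) = 1 the prime 173 does not ramify.
(269/173) = 96^86 mod 173 = 1, giving Legendre symbol 1.
(269/173) = 1, so 173 splits.

split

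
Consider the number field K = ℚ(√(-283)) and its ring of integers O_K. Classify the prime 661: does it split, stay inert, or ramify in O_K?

split

d = -283 ≡ 1 (mod 4), so O_K = ℤ[(1+√-283)/2] and disc(K) = d = -283.
Since gcd(661, -283) = 1 the prime 661 does not ramify.
Euler's criterion: (-283)^330 mod 661 = 1. Thus (-283|661) = 1.
d is a quadratic residue mod p, hence 661 splits in O_K.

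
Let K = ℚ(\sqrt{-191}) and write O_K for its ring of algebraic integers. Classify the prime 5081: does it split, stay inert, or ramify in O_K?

d = -191 ≡ 1 (mod 4), so O_K = ℤ[(1+√-191)/2] and disc(K) = d = -191.
disc(K) = -191 is not divisible by 5081; 5081 is unramified.
Euler's criterion: (-191)^2540 mod 5081 = 1. Thus (-191|5081) = 1.
Legendre symbol 1 ⇒ 5081 is split.

splits completely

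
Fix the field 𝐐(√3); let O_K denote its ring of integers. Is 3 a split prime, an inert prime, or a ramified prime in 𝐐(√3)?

ramified — (3) = 𝔭²

d = 3 ≡ 3 (mod 4), so O_K = ℤ[√3] and disc(K) = 4d = 12.
disc(K) = 12 = 3·4, so p = 3 is ramified.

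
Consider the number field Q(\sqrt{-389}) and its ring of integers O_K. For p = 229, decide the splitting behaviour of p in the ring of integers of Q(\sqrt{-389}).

d = -389 ≡ 3 (mod 4), so O_K = ℤ[√-389] and disc(K) = 4d = -1556.
disc(K) = -1556 is not divisible by 229; 229 is unramified.
Compute (-389/229) via Euler: 69^((229-1)/2) mod 229 = 228, so (-389/229) = -1.
d is a non-residue mod p, hence 229 remains inert in O_K.

inert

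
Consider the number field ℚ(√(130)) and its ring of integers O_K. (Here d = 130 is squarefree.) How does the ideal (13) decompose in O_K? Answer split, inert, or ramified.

d = 130 ≡ 2 (mod 4), so O_K = ℤ[√130] and disc(K) = 4d = 520.
disc(K) = 520 = 13·40, so p = 13 is ramified.

13 is ramified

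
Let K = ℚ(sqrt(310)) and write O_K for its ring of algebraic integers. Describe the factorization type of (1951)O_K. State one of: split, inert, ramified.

Since 310 ≢ 1 mod 4, the ring of integers is ℤ[√310] with discriminant 4·310 = 1240.
disc(K) = 1240 is not divisible by 1951; 1951 is unramified.
Legendre symbol by Euler's criterion: (310/1951) ≡ 310^975 ≡ 1 (mod 1951), i.e. (310/1951) = 1.
d is a quadratic residue mod p, hence 1951 splits in O_K.

splits completely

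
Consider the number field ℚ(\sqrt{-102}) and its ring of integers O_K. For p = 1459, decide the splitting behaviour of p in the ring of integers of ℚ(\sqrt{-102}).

split

-102 mod 4 = 2, hence disc K = 4·(-102) = -408 and O_K = ℤ[√-102].
1459 ∤ -408, so 1459 is unramified.
(-102/1459) = 1357^729 mod 1459 = 1, giving Legendre symbol 1.
(-102/1459) = 1, so 1459 splits.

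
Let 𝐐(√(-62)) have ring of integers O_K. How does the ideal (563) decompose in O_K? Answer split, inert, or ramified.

-62 mod 4 = 2, hence disc K = 4·(-62) = -248 and O_K = ℤ[√-62].
Since gcd(563, -248) = 1 the prime 563 does not ramify.
(-62/563) = 501^281 mod 563 = 562, giving Legendre symbol -1.
Legendre symbol -1 ⇒ 563 is inert.

remains prime (inert)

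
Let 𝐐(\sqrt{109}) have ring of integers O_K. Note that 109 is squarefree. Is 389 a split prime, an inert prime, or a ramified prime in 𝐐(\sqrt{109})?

109 mod 4 = 1, hence disc K = 109 and O_K = ℤ[(1+√109)/2].
disc(K) = 109 is not divisible by 389; 389 is unramified.
Legendre symbol by Euler's criterion: (109/389) ≡ 109^194 ≡ 388 (mod 389), i.e. (109/389) = -1.
Legendre symbol -1 ⇒ 389 is inert.

remains prime (inert)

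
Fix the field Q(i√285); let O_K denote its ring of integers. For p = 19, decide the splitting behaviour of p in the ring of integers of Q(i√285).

Since -285 ≢ 1 mod 4, the ring of integers is ℤ[√-285] with discriminant 4·(-285) = -1140.
19 divides disc(K) = -1140, so 19 ramifies.

ramified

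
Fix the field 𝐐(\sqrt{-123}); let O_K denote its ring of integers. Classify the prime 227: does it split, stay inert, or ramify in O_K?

p splits

Since -123 ≡ 1 mod 4, the ring of integers is ℤ[(1+√-123)/2] with discriminant -123.
Since gcd(227, -123) = 1 the prime 227 does not ramify.
(-123/227) = 104^113 mod 227 = 1, giving Legendre symbol 1.
d is a quadratic residue mod p, hence 227 splits in O_K.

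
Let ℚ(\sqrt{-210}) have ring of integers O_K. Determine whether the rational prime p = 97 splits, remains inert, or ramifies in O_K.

-210 mod 4 = 2, hence disc K = 4·(-210) = -840 and O_K = ℤ[√-210].
disc(K) = -840 is not divisible by 97; 97 is unramified.
Legendre symbol by Euler's criterion: (-210/97) ≡ (-210)^48 ≡ 1 (mod 97), i.e. (-210/97) = 1.
Legendre symbol 1 ⇒ 97 is split.

splits completely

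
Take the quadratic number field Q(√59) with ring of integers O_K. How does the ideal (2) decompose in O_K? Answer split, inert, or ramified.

ramifies in O_K

d = 59 ≡ 3 (mod 4), so O_K = ℤ[√59] and disc(K) = 4d = 236.
2 divides disc(K) = 236, so 2 ramifies.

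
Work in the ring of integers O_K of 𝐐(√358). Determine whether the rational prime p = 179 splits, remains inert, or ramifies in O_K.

Since 358 ≢ 1 mod 4, the ring of integers is ℤ[√358] with discriminant 4·358 = 1432.
179 divides disc(K) = 1432, so 179 ramifies.

ramified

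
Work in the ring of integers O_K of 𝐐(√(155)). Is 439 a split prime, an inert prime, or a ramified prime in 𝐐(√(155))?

d = 155 ≡ 3 (mod 4), so O_K = ℤ[√155] and disc(K) = 4d = 620.
Since gcd(439, 620) = 1 the prime 439 does not ramify.
Compute (155/439) via Euler: 155^((439-1)/2) mod 439 = 438, so (155/439) = -1.
Legendre symbol -1 ⇒ 439 is inert.

remains prime (inert)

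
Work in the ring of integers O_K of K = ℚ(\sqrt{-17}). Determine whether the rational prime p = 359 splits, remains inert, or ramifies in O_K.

Since -17 ≢ 1 mod 4, the ring of integers is ℤ[√-17] with discriminant 4·(-17) = -68.
Since gcd(359, -68) = 1 the prime 359 does not ramify.
(-17/359) = 342^179 mod 359 = 358, giving Legendre symbol -1.
Legendre symbol -1 ⇒ 359 is inert.

inert — (359) stays prime in O_K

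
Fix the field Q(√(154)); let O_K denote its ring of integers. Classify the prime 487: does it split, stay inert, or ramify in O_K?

split

Since 154 ≢ 1 mod 4, the ring of integers is ℤ[√154] with discriminant 4·154 = 616.
disc(K) = 616 is not divisible by 487; 487 is unramified.
Compute (154/487) via Euler: 154^((487-1)/2) mod 487 = 1, so (154/487) = 1.
d is a quadratic residue mod p, hence 487 splits in O_K.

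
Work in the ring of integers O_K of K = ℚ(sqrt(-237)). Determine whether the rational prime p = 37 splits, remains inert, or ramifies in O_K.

p is inert

Since -237 ≢ 1 mod 4, the ring of integers is ℤ[√-237] with discriminant 4·(-237) = -948.
37 ∤ -948, so 37 is unramified.
Euler's criterion: (-237)^18 mod 37 = 36. Thus (-237|37) = -1.
(-237/37) = -1, so 37 is inert.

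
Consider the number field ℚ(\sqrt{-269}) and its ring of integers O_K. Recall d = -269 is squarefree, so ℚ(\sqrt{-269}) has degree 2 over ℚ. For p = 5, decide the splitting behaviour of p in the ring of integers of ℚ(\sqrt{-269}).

d = -269 ≡ 3 (mod 4), so O_K = ℤ[√-269] and disc(K) = 4d = -1076.
disc(K) = -1076 is not divisible by 5; 5 is unramified.
(-269/5) = 1^2 mod 5 = 1, giving Legendre symbol 1.
d is a quadratic residue mod p, hence 5 splits in O_K.

p splits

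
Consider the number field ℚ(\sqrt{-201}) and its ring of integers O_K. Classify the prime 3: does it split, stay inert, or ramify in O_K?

-201 mod 4 = 3, hence disc K = 4·(-201) = -804 and O_K = ℤ[√-201].
disc(K) = -804 = 3·(-268), so p = 3 is ramified.

ramified — (3) = 𝔭²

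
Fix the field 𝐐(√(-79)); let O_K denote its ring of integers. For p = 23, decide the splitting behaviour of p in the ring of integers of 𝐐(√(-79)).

d = -79 ≡ 1 (mod 4), so O_K = ℤ[(1+√-79)/2] and disc(K) = d = -79.
disc(K) = -79 is not divisible by 23; 23 is unramified.
Euler's criterion: (-79)^11 mod 23 = 1. Thus (-79|23) = 1.
(-79/23) = 1, so 23 splits.

splits completely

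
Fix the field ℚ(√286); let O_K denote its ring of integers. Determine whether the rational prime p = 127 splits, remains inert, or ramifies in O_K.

split — (127) = 𝔭₁𝔭₂ with 𝔭₁ ≠ 𝔭₂

Since 286 ≢ 1 mod 4, the ring of integers is ℤ[√286] with discriminant 4·286 = 1144.
127 ∤ 1144, so 127 is unramified.
Euler's criterion: 286^63 mod 127 = 1. Thus (286|127) = 1.
Legendre symbol 1 ⇒ 127 is split.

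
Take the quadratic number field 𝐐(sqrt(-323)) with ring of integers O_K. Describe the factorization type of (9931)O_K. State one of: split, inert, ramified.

split — (9931) = 𝔭₁𝔭₂ with 𝔭₁ ≠ 𝔭₂

Since -323 ≡ 1 mod 4, the ring of integers is ℤ[(1+√-323)/2] with discriminant -323.
9931 ∤ -323, so 9931 is unramified.
Compute (-323/9931) via Euler: 9608^((9931-1)/2) mod 9931 = 1, so (-323/9931) = 1.
Legendre symbol 1 ⇒ 9931 is split.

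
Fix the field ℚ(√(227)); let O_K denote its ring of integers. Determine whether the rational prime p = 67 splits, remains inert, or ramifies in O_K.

67 splits in O_K

Since 227 ≢ 1 mod 4, the ring of integers is ℤ[√227] with discriminant 4·227 = 908.
Since gcd(67, 908) = 1 the prime 67 does not ramify.
Legendre symbol by Euler's criterion: (227/67) ≡ 227^33 ≡ 1 (mod 67), i.e. (227/67) = 1.
Legendre symbol 1 ⇒ 67 is split.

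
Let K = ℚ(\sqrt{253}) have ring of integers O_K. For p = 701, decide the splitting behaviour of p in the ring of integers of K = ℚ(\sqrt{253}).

split — (701) = 𝔭₁𝔭₂ with 𝔭₁ ≠ 𝔭₂

253 mod 4 = 1, hence disc K = 253 and O_K = ℤ[(1+√253)/2].
disc(K) = 253 is not divisible by 701; 701 is unramified.
Euler's criterion: 253^350 mod 701 = 1. Thus (253|701) = 1.
Legendre symbol 1 ⇒ 701 is split.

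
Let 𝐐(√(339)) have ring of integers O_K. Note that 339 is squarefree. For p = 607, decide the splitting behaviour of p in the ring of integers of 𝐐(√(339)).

Since 339 ≢ 1 mod 4, the ring of integers is ℤ[√339] with discriminant 4·339 = 1356.
607 ∤ 1356, so 607 is unramified.
(339/607) = 339^303 mod 607 = 1, giving Legendre symbol 1.
(339/607) = 1, so 607 splits.

splits completely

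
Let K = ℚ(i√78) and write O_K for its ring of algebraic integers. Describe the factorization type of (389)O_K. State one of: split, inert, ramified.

Since -78 ≢ 1 mod 4, the ring of integers is ℤ[√-78] with discriminant 4·(-78) = -312.
389 ∤ -312, so 389 is unramified.
Euler's criterion: (-78)^194 mod 389 = 1. Thus (-78|389) = 1.
d is a quadratic residue mod p, hence 389 splits in O_K.

splits completely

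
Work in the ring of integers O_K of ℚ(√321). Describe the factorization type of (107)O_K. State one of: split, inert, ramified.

ramified — (107) = 𝔭²

321 mod 4 = 1, hence disc K = 321 and O_K = ℤ[(1+√321)/2].
disc(K) = 321 = 107·3, so p = 107 is ramified.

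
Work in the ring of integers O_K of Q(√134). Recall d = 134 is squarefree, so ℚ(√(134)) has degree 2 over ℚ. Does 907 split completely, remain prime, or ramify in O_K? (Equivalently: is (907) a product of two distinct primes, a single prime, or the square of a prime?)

134 mod 4 = 2, hence disc K = 4·134 = 536 and O_K = ℤ[√134].
Since gcd(907, 536) = 1 the prime 907 does not ramify.
Euler's criterion: 134^453 mod 907 = 1. Thus (134|907) = 1.
(134/907) = 1, so 907 splits.

907 splits in O_K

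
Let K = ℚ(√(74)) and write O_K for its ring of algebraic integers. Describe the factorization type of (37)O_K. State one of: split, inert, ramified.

37 is ramified

d = 74 ≡ 2 (mod 4), so O_K = ℤ[√74] and disc(K) = 4d = 296.
37 divides disc(K) = 296, so 37 ramifies.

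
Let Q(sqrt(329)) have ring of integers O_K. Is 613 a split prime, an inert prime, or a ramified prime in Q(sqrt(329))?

329 mod 4 = 1, hence disc K = 329 and O_K = ℤ[(1+√329)/2].
Since gcd(613, 329) = 1 the prime 613 does not ramify.
Legendre symbol by Euler's criterion: (329/613) ≡ 329^306 ≡ 1 (mod 613), i.e. (329/613) = 1.
Legendre symbol 1 ⇒ 613 is split.

p splits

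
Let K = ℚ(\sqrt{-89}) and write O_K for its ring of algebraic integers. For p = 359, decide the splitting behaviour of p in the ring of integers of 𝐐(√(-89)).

359 splits in O_K

d = -89 ≡ 3 (mod 4), so O_K = ℤ[√-89] and disc(K) = 4d = -356.
disc(K) = -356 is not divisible by 359; 359 is unramified.
Euler's criterion: (-89)^179 mod 359 = 1. Thus (-89|359) = 1.
(-89/359) = 1, so 359 splits.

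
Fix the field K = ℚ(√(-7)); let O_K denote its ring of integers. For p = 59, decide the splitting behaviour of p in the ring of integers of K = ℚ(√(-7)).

p is inert

Since -7 ≡ 1 mod 4, the ring of integers is ℤ[(1+√-7)/2] with discriminant -7.
59 ∤ -7, so 59 is unramified.
Compute (-7/59) via Euler: 52^((59-1)/2) mod 59 = 58, so (-7/59) = -1.
(-7/59) = -1, so 59 is inert.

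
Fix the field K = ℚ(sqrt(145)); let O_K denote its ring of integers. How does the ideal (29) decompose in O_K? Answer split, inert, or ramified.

p ramifies

d = 145 ≡ 1 (mod 4), so O_K = ℤ[(1+√145)/2] and disc(K) = d = 145.
Ramification test: 29 | 145. The prime 29 ramifies in K.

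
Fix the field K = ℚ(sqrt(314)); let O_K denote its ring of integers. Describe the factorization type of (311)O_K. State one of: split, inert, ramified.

314 mod 4 = 2, hence disc K = 4·314 = 1256 and O_K = ℤ[√314].
311 ∤ 1256, so 311 is unramified.
(314/311) = 3^155 mod 311 = 1, giving Legendre symbol 1.
d is a quadratic residue mod p, hence 311 splits in O_K.

p splits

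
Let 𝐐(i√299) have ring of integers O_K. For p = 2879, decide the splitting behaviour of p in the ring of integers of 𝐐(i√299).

2879 remains inert

-299 mod 4 = 1, hence disc K = -299 and O_K = ℤ[(1+√-299)/2].
2879 ∤ -299, so 2879 is unramified.
Euler's criterion: (-299)^1439 mod 2879 = 2878. Thus (-299|2879) = -1.
d is a non-residue mod p, hence 2879 remains inert in O_K.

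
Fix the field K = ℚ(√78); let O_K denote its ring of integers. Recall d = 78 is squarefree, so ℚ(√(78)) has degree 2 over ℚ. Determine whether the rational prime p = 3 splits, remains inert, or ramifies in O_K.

d = 78 ≡ 2 (mod 4), so O_K = ℤ[√78] and disc(K) = 4d = 312.
Ramification test: 3 | 312. The prime 3 ramifies in K.

3 is ramified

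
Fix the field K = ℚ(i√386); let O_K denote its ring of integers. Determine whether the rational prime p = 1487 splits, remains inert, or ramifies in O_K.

d = -386 ≡ 2 (mod 4), so O_K = ℤ[√-386] and disc(K) = 4d = -1544.
1487 ∤ -1544, so 1487 is unramified.
Legendre symbol by Euler's criterion: (-386/1487) ≡ (-386)^743 ≡ 1 (mod 1487), i.e. (-386/1487) = 1.
(-386/1487) = 1, so 1487 splits.

split — (1487) = 𝔭₁𝔭₂ with 𝔭₁ ≠ 𝔭₂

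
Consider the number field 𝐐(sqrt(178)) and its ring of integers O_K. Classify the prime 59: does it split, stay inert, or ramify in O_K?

Since 178 ≢ 1 mod 4, the ring of integers is ℤ[√178] with discriminant 4·178 = 712.
disc(K) = 712 is not divisible by 59; 59 is unramified.
(178/59) = 1^29 mod 59 = 1, giving Legendre symbol 1.
(178/59) = 1, so 59 splits.

p splits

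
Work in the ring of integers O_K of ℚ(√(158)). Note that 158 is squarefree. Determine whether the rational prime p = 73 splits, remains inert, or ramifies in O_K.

splits completely

158 mod 4 = 2, hence disc K = 4·158 = 632 and O_K = ℤ[√158].
Since gcd(73, 632) = 1 the prime 73 does not ramify.
Compute (158/73) via Euler: 12^((73-1)/2) mod 73 = 1, so (158/73) = 1.
(158/73) = 1, so 73 splits.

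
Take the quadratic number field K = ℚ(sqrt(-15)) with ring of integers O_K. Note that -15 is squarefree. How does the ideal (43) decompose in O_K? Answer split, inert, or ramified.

remains prime (inert)

Since -15 ≡ 1 mod 4, the ring of integers is ℤ[(1+√-15)/2] with discriminant -15.
Since gcd(43, -15) = 1 the prime 43 does not ramify.
(-15/43) = 28^21 mod 43 = 42, giving Legendre symbol -1.
Legendre symbol -1 ⇒ 43 is inert.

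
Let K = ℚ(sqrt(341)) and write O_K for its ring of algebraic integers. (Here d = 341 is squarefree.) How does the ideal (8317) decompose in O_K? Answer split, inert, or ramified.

d = 341 ≡ 1 (mod 4), so O_K = ℤ[(1+√341)/2] and disc(K) = d = 341.
Since gcd(8317, 341) = 1 the prime 8317 does not ramify.
(341/8317) = 341^4158 mod 8317 = 1, giving Legendre symbol 1.
d is a quadratic residue mod p, hence 8317 splits in O_K.

p splits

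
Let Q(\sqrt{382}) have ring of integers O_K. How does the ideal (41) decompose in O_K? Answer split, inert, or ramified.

d = 382 ≡ 2 (mod 4), so O_K = ℤ[√382] and disc(K) = 4d = 1528.
41 ∤ 1528, so 41 is unramified.
Legendre symbol by Euler's criterion: (382/41) ≡ 382^20 ≡ 40 (mod 41), i.e. (382/41) = -1.
d is a non-residue mod p, hence 41 remains inert in O_K.

p is inert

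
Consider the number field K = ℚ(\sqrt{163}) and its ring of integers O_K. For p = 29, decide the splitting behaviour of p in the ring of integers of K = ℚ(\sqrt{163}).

Since 163 ≢ 1 mod 4, the ring of integers is ℤ[√163] with discriminant 4·163 = 652.
29 ∤ 652, so 29 is unramified.
(163/29) = 18^14 mod 29 = 28, giving Legendre symbol -1.
(163/29) = -1, so 29 is inert.

inert — (29) stays prime in O_K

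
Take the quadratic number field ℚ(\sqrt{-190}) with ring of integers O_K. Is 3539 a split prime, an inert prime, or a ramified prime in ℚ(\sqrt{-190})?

d = -190 ≡ 2 (mod 4), so O_K = ℤ[√-190] and disc(K) = 4d = -760.
disc(K) = -760 is not divisible by 3539; 3539 is unramified.
Legendre symbol by Euler's criterion: (-190/3539) ≡ (-190)^1769 ≡ 3538 (mod 3539), i.e. (-190/3539) = -1.
d is a non-residue mod p, hence 3539 remains inert in O_K.

3539 remains inert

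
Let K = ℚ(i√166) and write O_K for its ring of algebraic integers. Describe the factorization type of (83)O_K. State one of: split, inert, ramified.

ramified — (83) = 𝔭²

Since -166 ≢ 1 mod 4, the ring of integers is ℤ[√-166] with discriminant 4·(-166) = -664.
83 divides disc(K) = -664, so 83 ramifies.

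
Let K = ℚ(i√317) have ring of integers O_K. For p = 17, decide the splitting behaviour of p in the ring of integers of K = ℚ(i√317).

p is inert

Since -317 ≢ 1 mod 4, the ring of integers is ℤ[√-317] with discriminant 4·(-317) = -1268.
Since gcd(17, -1268) = 1 the prime 17 does not ramify.
Legendre symbol by Euler's criterion: (-317/17) ≡ (-317)^8 ≡ 16 (mod 17), i.e. (-317/17) = -1.
d is a non-residue mod p, hence 17 remains inert in O_K.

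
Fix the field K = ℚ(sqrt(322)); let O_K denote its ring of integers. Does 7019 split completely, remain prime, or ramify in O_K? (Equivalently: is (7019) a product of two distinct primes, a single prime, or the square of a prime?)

split — (7019) = 𝔭₁𝔭₂ with 𝔭₁ ≠ 𝔭₂

d = 322 ≡ 2 (mod 4), so O_K = ℤ[√322] and disc(K) = 4d = 1288.
disc(K) = 1288 is not divisible by 7019; 7019 is unramified.
Compute (322/7019) via Euler: 322^((7019-1)/2) mod 7019 = 1, so (322/7019) = 1.
d is a quadratic residue mod p, hence 7019 splits in O_K.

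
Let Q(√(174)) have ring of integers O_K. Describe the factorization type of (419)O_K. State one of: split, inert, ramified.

d = 174 ≡ 2 (mod 4), so O_K = ℤ[√174] and disc(K) = 4d = 696.
Since gcd(419, 696) = 1 the prime 419 does not ramify.
Legendre symbol by Euler's criterion: (174/419) ≡ 174^209 ≡ 418 (mod 419), i.e. (174/419) = -1.
Legendre symbol -1 ⇒ 419 is inert.

419 remains inert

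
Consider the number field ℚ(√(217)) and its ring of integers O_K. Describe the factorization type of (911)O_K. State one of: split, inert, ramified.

911 remains inert

d = 217 ≡ 1 (mod 4), so O_K = ℤ[(1+√217)/2] and disc(K) = d = 217.
Since gcd(911, 217) = 1 the prime 911 does not ramify.
(217/911) = 217^455 mod 911 = 910, giving Legendre symbol -1.
(217/911) = -1, so 911 is inert.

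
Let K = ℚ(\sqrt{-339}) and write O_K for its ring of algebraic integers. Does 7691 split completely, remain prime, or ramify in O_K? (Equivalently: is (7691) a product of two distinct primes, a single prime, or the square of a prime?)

-339 mod 4 = 1, hence disc K = -339 and O_K = ℤ[(1+√-339)/2].
Since gcd(7691, -339) = 1 the prime 7691 does not ramify.
(-339/7691) = 7352^3845 mod 7691 = 7690, giving Legendre symbol -1.
Legendre symbol -1 ⇒ 7691 is inert.

remains prime (inert)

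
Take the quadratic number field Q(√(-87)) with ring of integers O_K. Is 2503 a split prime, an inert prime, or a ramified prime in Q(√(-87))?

-87 mod 4 = 1, hence disc K = -87 and O_K = ℤ[(1+√-87)/2].
2503 ∤ -87, so 2503 is unramified.
Legendre symbol by Euler's criterion: (-87/2503) ≡ (-87)^1251 ≡ 1 (mod 2503), i.e. (-87/2503) = 1.
d is a quadratic residue mod p, hence 2503 splits in O_K.

splits completely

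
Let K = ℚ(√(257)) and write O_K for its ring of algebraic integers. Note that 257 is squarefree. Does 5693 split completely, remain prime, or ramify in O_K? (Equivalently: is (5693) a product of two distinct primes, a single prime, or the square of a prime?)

d = 257 ≡ 1 (mod 4), so O_K = ℤ[(1+√257)/2] and disc(K) = d = 257.
5693 ∤ 257, so 5693 is unramified.
(257/5693) = 257^2846 mod 5693 = 5692, giving Legendre symbol -1.
(257/5693) = -1, so 5693 is inert.

5693 remains inert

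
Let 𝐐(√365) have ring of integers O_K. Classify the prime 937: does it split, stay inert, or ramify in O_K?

365 mod 4 = 1, hence disc K = 365 and O_K = ℤ[(1+√365)/2].
Since gcd(937, 365) = 1 the prime 937 does not ramify.
Legendre symbol by Euler's criterion: (365/937) ≡ 365^468 ≡ 936 (mod 937), i.e. (365/937) = -1.
(365/937) = -1, so 937 is inert.

p is inert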